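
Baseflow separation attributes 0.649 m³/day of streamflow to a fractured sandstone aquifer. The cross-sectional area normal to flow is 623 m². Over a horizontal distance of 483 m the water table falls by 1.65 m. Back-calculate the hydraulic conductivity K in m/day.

Hydraulic gradient i = Δh / L = 1.65 / 483 = 0.003416.
From Q = K·A·i, K = Q / (A·i) = 0.649 / (623.0 × 0.003416) = 0.3049 m/day.

0.305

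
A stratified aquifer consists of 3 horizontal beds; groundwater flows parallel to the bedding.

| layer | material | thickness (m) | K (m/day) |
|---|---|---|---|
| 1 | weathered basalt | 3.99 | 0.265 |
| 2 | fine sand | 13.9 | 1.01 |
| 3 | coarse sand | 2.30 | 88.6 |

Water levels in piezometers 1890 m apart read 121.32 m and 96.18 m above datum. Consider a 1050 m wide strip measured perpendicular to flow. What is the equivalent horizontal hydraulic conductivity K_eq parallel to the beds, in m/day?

Flow is parallel to layering, so each bed carries its own Darcy discharge and the transmissivities add.
Σ(K_i·b_i) = 0.265×3.99 + 1.01×13.9 + 88.6×2.30 = 218.9 m²/day.
Total thickness b = 20.19 m, so K_eq = Σ(K_i·b_i)/b = 10.84 m/day.

10.8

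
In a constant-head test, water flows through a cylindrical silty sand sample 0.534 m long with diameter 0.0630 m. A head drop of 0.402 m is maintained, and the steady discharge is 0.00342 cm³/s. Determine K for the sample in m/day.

0.126

Cross-sectional area A = π·(d/2)² = π × (0.0630/2)² = 0.003117 m².
Convert discharge: 0.00342 cm³/s = 3.420e-09 m³/s.
Darcy's law rearranged: K = Q·L / (A·Δh) = 3.420e-09 × 0.534 / (0.003117 × 0.402) = 1.457e-06 m/s = 0.1259 m/day.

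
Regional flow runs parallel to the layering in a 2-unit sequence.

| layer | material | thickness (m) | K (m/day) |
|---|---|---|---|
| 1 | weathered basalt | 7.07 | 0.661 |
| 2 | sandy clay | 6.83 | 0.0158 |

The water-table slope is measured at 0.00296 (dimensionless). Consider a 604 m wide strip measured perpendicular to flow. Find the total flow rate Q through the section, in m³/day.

8.55

Flow is parallel to layering, so each bed carries its own Darcy discharge and the transmissivities add.
Σ(K_i·b_i) = 0.661×7.07 + 0.0158×6.83 = 4.781 m²/day.
Hydraulic gradient i = 0.00296.
Q = Σ(K_i·b_i) · W · i = 4.781 × 604 × 0.002960 = 8.548 m³/day.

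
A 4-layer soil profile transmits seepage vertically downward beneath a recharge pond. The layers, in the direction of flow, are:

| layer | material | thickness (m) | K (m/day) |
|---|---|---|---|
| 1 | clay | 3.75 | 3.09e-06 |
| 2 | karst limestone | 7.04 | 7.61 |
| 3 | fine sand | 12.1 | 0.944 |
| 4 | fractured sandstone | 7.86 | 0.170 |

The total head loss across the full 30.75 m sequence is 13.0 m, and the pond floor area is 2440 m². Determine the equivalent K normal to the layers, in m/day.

Flow is perpendicular to layering, so the layers act in series and the equivalent K is the thickness-weighted harmonic mean.
Total thickness L = 3.75 + 7.04 + 12.1 + 7.86 = 30.75 m.
Σ(b_i/K_i) = 3.75/3.09e-06 + 7.04/7.61 + 12.1/0.944 + 7.86/0.170 = 1.214e+06 d.
K_eq = L / Σ(b_i/K_i) = 30.75 / 1.214e+06 = 2.534e-05 m/day.

2.53e-05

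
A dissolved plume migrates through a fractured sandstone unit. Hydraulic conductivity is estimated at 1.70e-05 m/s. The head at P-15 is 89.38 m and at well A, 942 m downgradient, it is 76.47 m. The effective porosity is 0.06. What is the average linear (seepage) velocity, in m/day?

0.335

Convert K: 1.70e-05 m/s × 86400 = 1.469 m/day.
Hydraulic gradient i = (89.38 − 76.47) / 942 = 12.91 / 942 = 0.01370.
Darcy flux q = K · i = 1.469 × 0.01370 = 0.02013 m/day.
Seepage velocity v = q / n_e = 0.02013 / 0.06 = 0.3355 m/day.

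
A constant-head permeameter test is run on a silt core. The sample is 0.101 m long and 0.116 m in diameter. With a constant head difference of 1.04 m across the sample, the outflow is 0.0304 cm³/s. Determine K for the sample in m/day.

0.0241

Cross-sectional area A = π·(d/2)² = π × (0.116/2)² = 0.01057 m².
Convert discharge: 0.0304 cm³/s = 3.040e-08 m³/s.
Darcy's law rearranged: K = Q·L / (A·Δh) = 3.040e-08 × 0.101 / (0.01057 × 1.04) = 2.794e-07 m/s = 0.02414 m/day.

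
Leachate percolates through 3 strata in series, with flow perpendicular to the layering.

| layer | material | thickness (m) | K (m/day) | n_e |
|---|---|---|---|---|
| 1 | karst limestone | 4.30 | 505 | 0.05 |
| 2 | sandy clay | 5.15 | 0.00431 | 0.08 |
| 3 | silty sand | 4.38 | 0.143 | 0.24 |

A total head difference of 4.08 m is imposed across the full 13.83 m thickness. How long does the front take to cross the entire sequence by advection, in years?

With flow normal to the layers, continuity requires the same specific discharge q through every layer.
Σ(b_i/K_i) = 4.30/505 + 5.15/0.00431 + 4.38/0.143 = 1226 d.
q = Δh / Σ(b_i/K_i) = 4.08 / 1226 = 0.003329 m/day.
In each layer the seepage velocity is v_i = q/n_i, so the layer transit time is t_i = b_i·n_i / q:
  layer 1 (karst limestone): t_1 = 4.30 × 0.05 / 0.003329 = 64.58 d
  layer 2 (sandy clay): t_2 = 5.15 × 0.08 / 0.003329 = 123.8 d
  layer 3 (silty sand): t_3 = 4.38 × 0.24 / 0.003329 = 315.8 d
Total t = Σ t_i = 504.1 days = 1.380 years.

1.38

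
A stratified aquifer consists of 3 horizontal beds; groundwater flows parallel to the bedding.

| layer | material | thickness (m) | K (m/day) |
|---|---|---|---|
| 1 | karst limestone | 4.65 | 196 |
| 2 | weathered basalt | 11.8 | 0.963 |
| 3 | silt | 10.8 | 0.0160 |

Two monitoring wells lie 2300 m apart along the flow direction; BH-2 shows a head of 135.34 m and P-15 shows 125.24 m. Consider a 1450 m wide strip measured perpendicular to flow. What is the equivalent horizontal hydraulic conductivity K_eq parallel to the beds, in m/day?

Flow is parallel to layering, so each bed carries its own Darcy discharge and the transmissivities add.
Σ(K_i·b_i) = 196×4.65 + 0.963×11.8 + 0.0160×10.8 = 922.9 m²/day.
Total thickness b = 27.25 m, so K_eq = Σ(K_i·b_i)/b = 33.87 m/day.

33.9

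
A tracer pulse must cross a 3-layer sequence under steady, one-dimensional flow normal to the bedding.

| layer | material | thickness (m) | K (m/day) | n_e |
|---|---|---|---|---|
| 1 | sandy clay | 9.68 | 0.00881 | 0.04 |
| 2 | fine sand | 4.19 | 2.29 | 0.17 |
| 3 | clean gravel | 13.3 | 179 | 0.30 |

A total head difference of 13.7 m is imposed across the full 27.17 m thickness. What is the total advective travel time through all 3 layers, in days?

With flow normal to the layers, continuity requires the same specific discharge q through every layer.
Σ(b_i/K_i) = 9.68/0.00881 + 4.19/2.29 + 13.3/179 = 1101 d.
q = Δh / Σ(b_i/K_i) = 13.7 / 1101 = 0.01245 m/day.
In each layer the seepage velocity is v_i = q/n_i, so the layer transit time is t_i = b_i·n_i / q:
  layer 1 (sandy clay): t_1 = 9.68 × 0.04 / 0.01245 = 31.11 d
  layer 2 (fine sand): t_2 = 4.19 × 0.17 / 0.01245 = 57.23 d
  layer 3 (clean gravel): t_3 = 13.3 × 0.30 / 0.01245 = 320.6 d
Total t = Σ t_i = 408.9 days.

409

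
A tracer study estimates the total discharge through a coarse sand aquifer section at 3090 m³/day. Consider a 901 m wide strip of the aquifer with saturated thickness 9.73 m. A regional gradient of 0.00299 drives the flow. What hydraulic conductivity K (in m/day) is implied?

118

Cross-sectional area A = 901 × 9.73 = 8767 m².
Hydraulic gradient i = 0.00299.
From Q = K·A·i, K = Q / (A·i) = 3090 / (8767 × 0.002990) = 117.9 m/day.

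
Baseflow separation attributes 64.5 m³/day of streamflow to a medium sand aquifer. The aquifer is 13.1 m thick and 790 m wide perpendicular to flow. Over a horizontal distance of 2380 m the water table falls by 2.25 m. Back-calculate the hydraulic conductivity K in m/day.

Cross-sectional area A = 790 × 13.1 = 10349 m².
Hydraulic gradient i = Δh / L = 2.25 / 2380 = 0.0009454.
From Q = K·A·i, K = Q / (A·i) = 64.5 / (10349 × 0.0009454) = 6.593 m/day.

6.59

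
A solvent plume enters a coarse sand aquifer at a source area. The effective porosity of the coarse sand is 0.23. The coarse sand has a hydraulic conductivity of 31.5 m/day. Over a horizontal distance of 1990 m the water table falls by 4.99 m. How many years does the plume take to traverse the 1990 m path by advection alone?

15.9

Hydraulic gradient i = Δh / L = 4.99 / 1990 = 0.002508.
Darcy flux q = K · i = 31.50 × 0.002508 = 0.07899 m/day.
Seepage velocity v = q / n_e = 0.07899 / 0.23 = 0.3434 m/day.
Travel time t = L / v = 1990 / 0.3434 = 5795 days = 15.86 years.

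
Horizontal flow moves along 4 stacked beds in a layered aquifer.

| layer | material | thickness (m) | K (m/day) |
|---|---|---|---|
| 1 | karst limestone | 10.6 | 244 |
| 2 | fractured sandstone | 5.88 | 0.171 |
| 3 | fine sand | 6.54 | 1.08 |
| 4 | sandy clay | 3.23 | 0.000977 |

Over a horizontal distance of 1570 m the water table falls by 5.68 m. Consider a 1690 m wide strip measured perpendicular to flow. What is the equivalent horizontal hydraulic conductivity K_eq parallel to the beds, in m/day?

98.8

Flow is parallel to layering, so each bed carries its own Darcy discharge and the transmissivities add.
Σ(K_i·b_i) = 244×10.6 + 0.171×5.88 + 1.08×6.54 + 0.000977×3.23 = 2594 m²/day.
Total thickness b = 26.25 m, so K_eq = Σ(K_i·b_i)/b = 98.84 m/day.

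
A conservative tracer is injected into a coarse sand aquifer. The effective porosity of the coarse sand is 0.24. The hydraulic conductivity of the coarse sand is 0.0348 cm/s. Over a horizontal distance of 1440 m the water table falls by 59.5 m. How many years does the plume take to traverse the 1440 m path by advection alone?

Convert K: 0.0348 cm/s × 864 = 30.07 m/day.
Hydraulic gradient i = Δh / L = 59.5 / 1440 = 0.04132.
Darcy flux q = K · i = 30.07 × 0.04132 = 1.242 m/day.
Seepage velocity v = q / n_e = 1.242 / 0.24 = 5.176 m/day.
Travel time t = L / v = 1440 / 5.176 = 278.2 days = 0.7616 years.

0.762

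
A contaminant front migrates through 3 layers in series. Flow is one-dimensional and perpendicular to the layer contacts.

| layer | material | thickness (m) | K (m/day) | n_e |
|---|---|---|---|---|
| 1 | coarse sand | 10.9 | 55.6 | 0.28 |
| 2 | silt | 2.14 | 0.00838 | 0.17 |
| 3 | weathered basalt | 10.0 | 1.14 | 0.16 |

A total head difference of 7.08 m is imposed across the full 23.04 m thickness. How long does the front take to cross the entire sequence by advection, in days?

187

With flow normal to the layers, continuity requires the same specific discharge q through every layer.
Σ(b_i/K_i) = 10.9/55.6 + 2.14/0.00838 + 10.0/1.14 = 264.3 d.
q = Δh / Σ(b_i/K_i) = 7.08 / 264.3 = 0.02678 m/day.
In each layer the seepage velocity is v_i = q/n_i, so the layer transit time is t_i = b_i·n_i / q:
  layer 1 (coarse sand): t_1 = 10.9 × 0.28 / 0.02678 = 113.9 d
  layer 2 (silt): t_2 = 2.14 × 0.17 / 0.02678 = 13.58 d
  layer 3 (weathered basalt): t_3 = 10.0 × 0.16 / 0.02678 = 59.74 d
Total t = Σ t_i = 187.3 days.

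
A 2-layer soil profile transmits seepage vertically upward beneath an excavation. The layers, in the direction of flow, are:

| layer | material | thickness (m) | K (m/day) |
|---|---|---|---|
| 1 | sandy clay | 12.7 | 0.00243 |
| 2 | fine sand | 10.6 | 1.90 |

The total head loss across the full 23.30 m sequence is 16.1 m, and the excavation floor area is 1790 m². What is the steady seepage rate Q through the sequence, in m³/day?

5.51

Flow is perpendicular to layering, so the layers act in series and the equivalent K is the thickness-weighted harmonic mean.
Total thickness L = 12.7 + 10.6 = 23.30 m.
Σ(b_i/K_i) = 12.7/0.00243 + 10.6/1.90 = 5232 d.
K_eq = L / Σ(b_i/K_i) = 23.30 / 5232 = 0.004453 m/day.
Q = K_eq · A · (Δh/L) = 0.004453 × 1790 × (16.1/23.30) = 5.508 m³/day.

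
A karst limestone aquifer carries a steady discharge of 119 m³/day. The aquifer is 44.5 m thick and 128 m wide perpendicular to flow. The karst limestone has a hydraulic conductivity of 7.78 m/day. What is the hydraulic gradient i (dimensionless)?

Cross-sectional area A = 128 × 44.5 = 5696 m².
From Q = K·A·i, i = Q / (K·A) = 119 / (7.780 × 5696) = 0.002685.

0.00269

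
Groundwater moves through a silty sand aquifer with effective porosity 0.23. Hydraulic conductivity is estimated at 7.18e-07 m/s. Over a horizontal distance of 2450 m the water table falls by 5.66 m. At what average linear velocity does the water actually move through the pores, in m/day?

0.000623

Convert K: 7.18e-07 m/s × 86400 = 0.06204 m/day.
Hydraulic gradient i = Δh / L = 5.66 / 2450 = 0.002310.
Darcy flux q = K · i = 0.06204 × 0.002310 = 0.0001433 m/day.
Seepage velocity v = q / n_e = 0.0001433 / 0.23 = 0.0006231 m/day.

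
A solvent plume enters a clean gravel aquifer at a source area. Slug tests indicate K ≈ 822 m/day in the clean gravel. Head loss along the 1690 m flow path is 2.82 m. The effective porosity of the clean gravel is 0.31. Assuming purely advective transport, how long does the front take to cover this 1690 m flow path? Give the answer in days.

Hydraulic gradient i = Δh / L = 2.82 / 1690 = 0.001669.
Darcy flux q = K · i = 822.0 × 0.001669 = 1.372 m/day.
Seepage velocity v = q / n_e = 1.372 / 0.31 = 4.425 m/day.
Travel time t = L / v = 1690 / 4.425 = 382.0 days.

382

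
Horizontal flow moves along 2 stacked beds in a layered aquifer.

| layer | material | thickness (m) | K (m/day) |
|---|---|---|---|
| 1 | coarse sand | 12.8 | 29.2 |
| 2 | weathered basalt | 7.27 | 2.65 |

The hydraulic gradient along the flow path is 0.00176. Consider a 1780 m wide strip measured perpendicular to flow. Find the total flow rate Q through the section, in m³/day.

Flow is parallel to layering, so each bed carries its own Darcy discharge and the transmissivities add.
Σ(K_i·b_i) = 29.2×12.8 + 2.65×7.27 = 393.0 m²/day.
Hydraulic gradient i = 0.00176.
Q = Σ(K_i·b_i) · W · i = 393.0 × 1780 × 0.001760 = 1231 m³/day.

1230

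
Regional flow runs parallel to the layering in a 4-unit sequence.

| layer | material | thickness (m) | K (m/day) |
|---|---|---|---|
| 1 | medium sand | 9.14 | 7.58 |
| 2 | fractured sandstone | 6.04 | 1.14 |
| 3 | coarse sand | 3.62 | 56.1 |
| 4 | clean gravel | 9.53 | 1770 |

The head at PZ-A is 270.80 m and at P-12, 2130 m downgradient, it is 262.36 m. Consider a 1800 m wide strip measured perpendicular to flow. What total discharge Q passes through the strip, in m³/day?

Flow is parallel to layering, so each bed carries its own Darcy discharge and the transmissivities add.
Σ(K_i·b_i) = 7.58×9.14 + 1.14×6.04 + 56.1×3.62 + 1770×9.53 = 17147 m²/day.
Hydraulic gradient i = (270.80 − 262.36) / 2130 = 8.44 / 2130 = 0.003962.
Q = Σ(K_i·b_i) · W · i = 17147 × 1800 × 0.003962 = 1.223e+05 m³/day.

122000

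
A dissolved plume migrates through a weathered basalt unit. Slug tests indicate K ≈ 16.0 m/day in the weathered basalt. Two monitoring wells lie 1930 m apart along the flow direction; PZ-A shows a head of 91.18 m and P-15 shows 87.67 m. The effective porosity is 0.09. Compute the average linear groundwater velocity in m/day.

Hydraulic gradient i = (91.18 − 87.67) / 1930 = 3.51 / 1930 = 0.001819.
Darcy flux q = K · i = 16.00 × 0.001819 = 0.02910 m/day.
Seepage velocity v = q / n_e = 0.02910 / 0.09 = 0.3233 m/day.

0.323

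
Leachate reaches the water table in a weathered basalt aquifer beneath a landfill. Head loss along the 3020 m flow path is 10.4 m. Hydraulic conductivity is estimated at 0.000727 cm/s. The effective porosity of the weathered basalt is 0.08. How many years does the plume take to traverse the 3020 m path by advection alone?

306

Convert K: 0.000727 cm/s × 864 = 0.6281 m/day.
Hydraulic gradient i = Δh / L = 10.4 / 3020 = 0.003444.
Darcy flux q = K · i = 0.6281 × 0.003444 = 0.002163 m/day.
Seepage velocity v = q / n_e = 0.002163 / 0.08 = 0.02704 m/day.
Travel time t = L / v = 3020 / 0.02704 = 1.117e+05 days = 305.8 years.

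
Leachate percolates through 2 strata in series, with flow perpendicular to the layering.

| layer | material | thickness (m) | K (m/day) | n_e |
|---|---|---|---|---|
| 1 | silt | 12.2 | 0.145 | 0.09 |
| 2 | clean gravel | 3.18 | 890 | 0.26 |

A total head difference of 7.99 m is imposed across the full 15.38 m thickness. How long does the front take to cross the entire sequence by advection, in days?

With flow normal to the layers, continuity requires the same specific discharge q through every layer.
Σ(b_i/K_i) = 12.2/0.145 + 3.18/890 = 84.14 d.
q = Δh / Σ(b_i/K_i) = 7.99 / 84.14 = 0.09496 m/day.
In each layer the seepage velocity is v_i = q/n_i, so the layer transit time is t_i = b_i·n_i / q:
  layer 1 (silt): t_1 = 12.2 × 0.09 / 0.09496 = 11.56 d
  layer 2 (clean gravel): t_2 = 3.18 × 0.26 / 0.09496 = 8.707 d
Total t = Σ t_i = 20.27 days.

20.3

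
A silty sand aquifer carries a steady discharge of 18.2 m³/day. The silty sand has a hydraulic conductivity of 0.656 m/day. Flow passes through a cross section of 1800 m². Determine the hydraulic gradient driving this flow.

0.0154

From Q = K·A·i, i = Q / (K·A) = 18.2 / (0.6560 × 1800) = 0.01541.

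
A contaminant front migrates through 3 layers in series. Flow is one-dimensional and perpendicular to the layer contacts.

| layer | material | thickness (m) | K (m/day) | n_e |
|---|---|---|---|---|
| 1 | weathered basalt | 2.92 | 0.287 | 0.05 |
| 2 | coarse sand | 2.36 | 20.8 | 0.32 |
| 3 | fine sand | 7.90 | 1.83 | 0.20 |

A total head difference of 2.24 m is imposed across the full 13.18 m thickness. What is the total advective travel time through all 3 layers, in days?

16.2

With flow normal to the layers, continuity requires the same specific discharge q through every layer.
Σ(b_i/K_i) = 2.92/0.287 + 2.36/20.8 + 7.90/1.83 = 14.60 d.
q = Δh / Σ(b_i/K_i) = 2.24 / 14.60 = 0.1534 m/day.
In each layer the seepage velocity is v_i = q/n_i, so the layer transit time is t_i = b_i·n_i / q:
  layer 1 (weathered basalt): t_1 = 2.92 × 0.05 / 0.1534 = 0.9519 d
  layer 2 (coarse sand): t_2 = 2.36 × 0.32 / 0.1534 = 4.924 d
  layer 3 (fine sand): t_3 = 7.90 × 0.20 / 0.1534 = 10.30 d
Total t = Σ t_i = 16.18 days.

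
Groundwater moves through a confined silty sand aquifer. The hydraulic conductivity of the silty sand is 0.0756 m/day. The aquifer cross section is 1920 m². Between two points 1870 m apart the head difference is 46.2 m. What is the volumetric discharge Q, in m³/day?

3.59

Hydraulic gradient i = Δh / L = 46.2 / 1870 = 0.02471.
Darcy's law: Q = K · A · i = 0.07560 × 1920 × 0.02471 = 3.586 m³/day.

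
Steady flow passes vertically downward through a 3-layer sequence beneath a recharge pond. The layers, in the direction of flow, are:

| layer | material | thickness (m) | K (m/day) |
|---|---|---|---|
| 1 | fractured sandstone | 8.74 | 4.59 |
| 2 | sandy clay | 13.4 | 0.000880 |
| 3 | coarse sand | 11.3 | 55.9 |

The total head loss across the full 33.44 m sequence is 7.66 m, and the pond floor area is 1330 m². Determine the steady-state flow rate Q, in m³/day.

0.669

Flow is perpendicular to layering, so the layers act in series and the equivalent K is the thickness-weighted harmonic mean.
Total thickness L = 8.74 + 13.4 + 11.3 = 33.44 m.
Σ(b_i/K_i) = 8.74/4.59 + 13.4/0.000880 + 11.3/55.9 = 15229 d.
K_eq = L / Σ(b_i/K_i) = 33.44 / 15229 = 0.002196 m/day.
Q = K_eq · A · (Δh/L) = 0.002196 × 1330 × (7.66/33.44) = 0.6690 m³/day.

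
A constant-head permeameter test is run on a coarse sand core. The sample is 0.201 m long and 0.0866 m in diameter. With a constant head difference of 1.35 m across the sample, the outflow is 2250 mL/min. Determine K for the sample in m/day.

Cross-sectional area A = π·(d/2)² = π × (0.0866/2)² = 0.005890 m².
Convert discharge: 2250 mL/min = 3.750e-05 m³/s.
Darcy's law rearranged: K = Q·L / (A·Δh) = 3.750e-05 × 0.201 / (0.005890 × 1.35) = 0.0009479 m/s = 81.90 m/day.

81.9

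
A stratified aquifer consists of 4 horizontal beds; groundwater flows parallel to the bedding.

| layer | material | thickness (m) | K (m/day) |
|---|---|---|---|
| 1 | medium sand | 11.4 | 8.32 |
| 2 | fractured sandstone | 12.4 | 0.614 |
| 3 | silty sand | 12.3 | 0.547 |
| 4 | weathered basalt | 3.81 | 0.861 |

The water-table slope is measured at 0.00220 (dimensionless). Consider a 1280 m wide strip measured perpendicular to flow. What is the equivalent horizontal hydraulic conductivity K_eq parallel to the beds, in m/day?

Flow is parallel to layering, so each bed carries its own Darcy discharge and the transmissivities add.
Σ(K_i·b_i) = 8.32×11.4 + 0.614×12.4 + 0.547×12.3 + 0.861×3.81 = 112.5 m²/day.
Total thickness b = 39.91 m, so K_eq = Σ(K_i·b_i)/b = 2.818 m/day.

2.82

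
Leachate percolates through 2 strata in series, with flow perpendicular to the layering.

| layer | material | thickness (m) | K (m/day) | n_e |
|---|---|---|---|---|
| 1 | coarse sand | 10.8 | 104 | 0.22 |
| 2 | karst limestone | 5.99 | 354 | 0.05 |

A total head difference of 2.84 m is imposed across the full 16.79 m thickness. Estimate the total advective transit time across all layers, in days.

With flow normal to the layers, continuity requires the same specific discharge q through every layer.
Σ(b_i/K_i) = 10.8/104 + 5.99/354 = 0.1208 d.
q = Δh / Σ(b_i/K_i) = 2.84 / 0.1208 = 23.52 m/day.
In each layer the seepage velocity is v_i = q/n_i, so the layer transit time is t_i = b_i·n_i / q:
  layer 1 (coarse sand): t_1 = 10.8 × 0.22 / 23.52 = 0.1010 d
  layer 2 (karst limestone): t_2 = 5.99 × 0.05 / 23.52 = 0.01274 d
Total t = Σ t_i = 0.1138 days.

0.114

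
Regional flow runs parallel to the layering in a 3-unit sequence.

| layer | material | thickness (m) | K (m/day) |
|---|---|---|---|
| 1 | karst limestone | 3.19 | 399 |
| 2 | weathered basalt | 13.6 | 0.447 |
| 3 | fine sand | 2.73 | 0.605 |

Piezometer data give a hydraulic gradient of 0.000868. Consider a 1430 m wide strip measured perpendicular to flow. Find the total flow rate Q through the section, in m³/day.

1590

Flow is parallel to layering, so each bed carries its own Darcy discharge and the transmissivities add.
Σ(K_i·b_i) = 399×3.19 + 0.447×13.6 + 0.605×2.73 = 1281 m²/day.
Hydraulic gradient i = 0.000868.
Q = Σ(K_i·b_i) · W · i = 1281 × 1430 × 0.0008680 = 1589 m³/day.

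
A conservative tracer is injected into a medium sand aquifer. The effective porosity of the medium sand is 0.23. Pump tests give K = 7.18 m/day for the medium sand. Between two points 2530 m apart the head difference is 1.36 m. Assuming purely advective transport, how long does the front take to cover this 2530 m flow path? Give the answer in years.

Hydraulic gradient i = Δh / L = 1.36 / 2530 = 0.0005375.
Darcy flux q = K · i = 7.180 × 0.0005375 = 0.003860 m/day.
Seepage velocity v = q / n_e = 0.003860 / 0.23 = 0.01678 m/day.
Travel time t = L / v = 2530 / 0.01678 = 1.508e+05 days = 412.8 years.

413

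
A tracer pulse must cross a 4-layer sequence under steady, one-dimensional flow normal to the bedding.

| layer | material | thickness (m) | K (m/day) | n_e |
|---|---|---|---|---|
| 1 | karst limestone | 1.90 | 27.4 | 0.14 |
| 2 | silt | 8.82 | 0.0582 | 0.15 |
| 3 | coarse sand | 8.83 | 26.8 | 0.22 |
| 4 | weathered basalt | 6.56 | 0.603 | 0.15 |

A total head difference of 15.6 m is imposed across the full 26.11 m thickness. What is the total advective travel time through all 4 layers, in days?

With flow normal to the layers, continuity requires the same specific discharge q through every layer.
Σ(b_i/K_i) = 1.90/27.4 + 8.82/0.0582 + 8.83/26.8 + 6.56/0.603 = 162.8 d.
q = Δh / Σ(b_i/K_i) = 15.6 / 162.8 = 0.09581 m/day.
In each layer the seepage velocity is v_i = q/n_i, so the layer transit time is t_i = b_i·n_i / q:
  layer 1 (karst limestone): t_1 = 1.90 × 0.14 / 0.09581 = 2.776 d
  layer 2 (silt): t_2 = 8.82 × 0.15 / 0.09581 = 13.81 d
  layer 3 (coarse sand): t_3 = 8.83 × 0.22 / 0.09581 = 20.28 d
  layer 4 (weathered basalt): t_4 = 6.56 × 0.15 / 0.09581 = 10.27 d
Total t = Σ t_i = 47.13 days.

47.1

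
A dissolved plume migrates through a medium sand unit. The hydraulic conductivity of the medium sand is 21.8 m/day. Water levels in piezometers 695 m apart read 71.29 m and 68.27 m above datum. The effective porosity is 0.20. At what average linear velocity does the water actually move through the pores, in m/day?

Hydraulic gradient i = (71.29 − 68.27) / 695 = 3.02 / 695 = 0.004345.
Darcy flux q = K · i = 21.80 × 0.004345 = 0.09473 m/day.
Seepage velocity v = q / n_e = 0.09473 / 0.20 = 0.4736 m/day.

0.474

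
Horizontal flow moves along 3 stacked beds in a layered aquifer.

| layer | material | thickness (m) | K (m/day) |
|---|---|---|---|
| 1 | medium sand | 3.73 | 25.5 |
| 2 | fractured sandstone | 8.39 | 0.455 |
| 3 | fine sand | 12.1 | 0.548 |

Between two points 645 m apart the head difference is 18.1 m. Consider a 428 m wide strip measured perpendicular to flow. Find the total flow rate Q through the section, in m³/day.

1270

Flow is parallel to layering, so each bed carries its own Darcy discharge and the transmissivities add.
Σ(K_i·b_i) = 25.5×3.73 + 0.455×8.39 + 0.548×12.1 = 105.6 m²/day.
Hydraulic gradient i = Δh / L = 18.1 / 645 = 0.02806.
Q = Σ(K_i·b_i) · W · i = 105.6 × 428 × 0.02806 = 1268 m³/day.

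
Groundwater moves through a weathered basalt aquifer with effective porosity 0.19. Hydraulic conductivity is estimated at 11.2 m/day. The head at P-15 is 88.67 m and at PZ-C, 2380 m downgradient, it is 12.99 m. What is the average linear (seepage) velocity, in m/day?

Hydraulic gradient i = (88.67 − 12.99) / 2380 = 75.68 / 2380 = 0.03180.
Darcy flux q = K · i = 11.20 × 0.03180 = 0.3561 m/day.
Seepage velocity v = q / n_e = 0.3561 / 0.19 = 1.874 m/day.

1.87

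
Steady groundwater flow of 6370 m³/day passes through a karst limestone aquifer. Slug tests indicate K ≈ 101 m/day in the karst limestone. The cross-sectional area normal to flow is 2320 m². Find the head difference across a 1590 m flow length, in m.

43.2

From Q = K·A·i, i = Q / (K·A) = 6370 / (101.0 × 2320) = 0.02719.
Head loss Δh = i · L = 0.02719 × 1590 = 43.22 m.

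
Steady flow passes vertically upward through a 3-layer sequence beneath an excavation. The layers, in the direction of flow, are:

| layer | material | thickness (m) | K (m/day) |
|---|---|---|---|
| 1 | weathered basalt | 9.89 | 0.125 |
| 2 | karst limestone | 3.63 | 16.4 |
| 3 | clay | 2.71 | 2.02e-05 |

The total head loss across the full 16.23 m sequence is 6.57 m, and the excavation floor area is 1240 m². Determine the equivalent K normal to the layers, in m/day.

Flow is perpendicular to layering, so the layers act in series and the equivalent K is the thickness-weighted harmonic mean.
Total thickness L = 9.89 + 3.63 + 2.71 = 16.23 m.
Σ(b_i/K_i) = 9.89/0.125 + 3.63/16.4 + 2.71/2.02e-05 = 1.342e+05 d.
K_eq = L / Σ(b_i/K_i) = 16.23 / 1.342e+05 = 0.0001209 m/day.

0.000121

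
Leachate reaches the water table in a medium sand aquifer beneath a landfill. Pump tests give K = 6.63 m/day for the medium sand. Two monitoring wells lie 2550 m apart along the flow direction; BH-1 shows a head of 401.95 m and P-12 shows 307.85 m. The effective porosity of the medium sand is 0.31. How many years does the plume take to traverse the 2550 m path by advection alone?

8.85

Hydraulic gradient i = (401.95 − 307.85) / 2550 = 94.1 / 2550 = 0.03690.
Darcy flux q = K · i = 6.630 × 0.03690 = 0.2447 m/day.
Seepage velocity v = q / n_e = 0.2447 / 0.31 = 0.7892 m/day.
Travel time t = L / v = 2550 / 0.7892 = 3231 days = 8.846 years.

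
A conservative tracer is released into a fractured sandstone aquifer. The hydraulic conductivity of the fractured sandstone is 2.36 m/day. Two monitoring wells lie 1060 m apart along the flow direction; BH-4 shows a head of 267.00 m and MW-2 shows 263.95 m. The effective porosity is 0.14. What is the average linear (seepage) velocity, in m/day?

0.0485

Hydraulic gradient i = (267.00 − 263.95) / 1060 = 3.05 / 1060 = 0.002877.
Darcy flux q = K · i = 2.360 × 0.002877 = 0.006791 m/day.
Seepage velocity v = q / n_e = 0.006791 / 0.14 = 0.04850 m/day.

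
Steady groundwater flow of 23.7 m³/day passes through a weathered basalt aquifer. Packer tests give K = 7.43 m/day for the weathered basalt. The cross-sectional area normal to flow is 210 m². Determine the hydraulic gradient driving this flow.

From Q = K·A·i, i = Q / (K·A) = 23.7 / (7.430 × 210.0) = 0.01519.

0.0152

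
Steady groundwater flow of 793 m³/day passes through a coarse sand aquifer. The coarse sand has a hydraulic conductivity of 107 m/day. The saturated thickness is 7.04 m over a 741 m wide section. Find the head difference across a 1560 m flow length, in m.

2.22

Cross-sectional area A = 741 × 7.04 = 5217 m².
From Q = K·A·i, i = Q / (K·A) = 793 / (107.0 × 5217) = 0.001421.
Head loss Δh = i · L = 0.001421 × 1560 = 2.216 m.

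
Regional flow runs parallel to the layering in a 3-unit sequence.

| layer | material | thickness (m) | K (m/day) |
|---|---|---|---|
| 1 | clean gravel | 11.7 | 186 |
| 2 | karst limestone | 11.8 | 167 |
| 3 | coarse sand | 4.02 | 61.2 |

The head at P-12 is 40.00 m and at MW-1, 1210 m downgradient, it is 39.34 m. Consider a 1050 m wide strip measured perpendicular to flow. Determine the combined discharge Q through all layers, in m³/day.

2520

Flow is parallel to layering, so each bed carries its own Darcy discharge and the transmissivities add.
Σ(K_i·b_i) = 186×11.7 + 167×11.8 + 61.2×4.02 = 4393 m²/day.
Hydraulic gradient i = (40.00 − 39.34) / 1210 = 0.66 / 1210 = 0.0005455.
Q = Σ(K_i·b_i) · W · i = 4393 × 1050 × 0.0005455 = 2516 m³/day.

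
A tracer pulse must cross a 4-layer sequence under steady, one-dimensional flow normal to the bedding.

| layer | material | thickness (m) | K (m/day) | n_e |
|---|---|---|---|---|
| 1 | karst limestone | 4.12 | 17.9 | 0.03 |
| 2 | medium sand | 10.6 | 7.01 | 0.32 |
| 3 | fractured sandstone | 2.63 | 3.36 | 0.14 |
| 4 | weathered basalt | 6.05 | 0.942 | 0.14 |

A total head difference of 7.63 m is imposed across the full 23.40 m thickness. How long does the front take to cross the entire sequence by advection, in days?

5.55

With flow normal to the layers, continuity requires the same specific discharge q through every layer.
Σ(b_i/K_i) = 4.12/17.9 + 10.6/7.01 + 2.63/3.36 + 6.05/0.942 = 8.948 d.
q = Δh / Σ(b_i/K_i) = 7.63 / 8.948 = 0.8527 m/day.
In each layer the seepage velocity is v_i = q/n_i, so the layer transit time is t_i = b_i·n_i / q:
  layer 1 (karst limestone): t_1 = 4.12 × 0.03 / 0.8527 = 0.1449 d
  layer 2 (medium sand): t_2 = 10.6 × 0.32 / 0.8527 = 3.978 d
  layer 3 (fractured sandstone): t_3 = 2.63 × 0.14 / 0.8527 = 0.4318 d
  layer 4 (weathered basalt): t_4 = 6.05 × 0.14 / 0.8527 = 0.9933 d
Total t = Σ t_i = 5.548 days.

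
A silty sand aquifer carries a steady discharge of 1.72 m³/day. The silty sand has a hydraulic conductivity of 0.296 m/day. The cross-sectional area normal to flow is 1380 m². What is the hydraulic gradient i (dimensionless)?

From Q = K·A·i, i = Q / (K·A) = 1.72 / (0.2960 × 1380) = 0.004211.

0.00421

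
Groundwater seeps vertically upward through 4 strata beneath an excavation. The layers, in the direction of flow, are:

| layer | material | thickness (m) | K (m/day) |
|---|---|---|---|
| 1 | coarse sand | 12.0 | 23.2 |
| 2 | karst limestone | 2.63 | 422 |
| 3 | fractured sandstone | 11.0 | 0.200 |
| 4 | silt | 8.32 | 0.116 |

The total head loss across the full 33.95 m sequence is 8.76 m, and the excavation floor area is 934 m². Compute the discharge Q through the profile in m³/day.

64.3

Flow is perpendicular to layering, so the layers act in series and the equivalent K is the thickness-weighted harmonic mean.
Total thickness L = 12.0 + 2.63 + 11.0 + 8.32 = 33.95 m.
Σ(b_i/K_i) = 12.0/23.2 + 2.63/422 + 11.0/0.200 + 8.32/0.116 = 127.2 d.
K_eq = L / Σ(b_i/K_i) = 33.95 / 127.2 = 0.2668 m/day.
Q = K_eq · A · (Δh/L) = 0.2668 × 934 × (8.76/33.95) = 64.30 m³/day.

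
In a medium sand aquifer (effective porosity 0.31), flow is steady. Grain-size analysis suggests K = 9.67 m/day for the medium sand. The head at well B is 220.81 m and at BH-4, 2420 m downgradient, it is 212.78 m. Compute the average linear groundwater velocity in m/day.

0.104

Hydraulic gradient i = (220.81 − 212.78) / 2420 = 8.03 / 2420 = 0.003318.
Darcy flux q = K · i = 9.670 × 0.003318 = 0.03209 m/day.
Seepage velocity v = q / n_e = 0.03209 / 0.31 = 0.1035 m/day.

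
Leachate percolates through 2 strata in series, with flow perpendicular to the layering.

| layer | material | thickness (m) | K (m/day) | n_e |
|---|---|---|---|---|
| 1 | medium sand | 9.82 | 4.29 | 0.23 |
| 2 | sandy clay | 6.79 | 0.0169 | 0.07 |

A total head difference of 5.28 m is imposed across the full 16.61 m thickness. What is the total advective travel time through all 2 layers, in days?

With flow normal to the layers, continuity requires the same specific discharge q through every layer.
Σ(b_i/K_i) = 9.82/4.29 + 6.79/0.0169 = 404.1 d.
q = Δh / Σ(b_i/K_i) = 5.28 / 404.1 = 0.01307 m/day.
In each layer the seepage velocity is v_i = q/n_i, so the layer transit time is t_i = b_i·n_i / q:
  layer 1 (medium sand): t_1 = 9.82 × 0.23 / 0.01307 = 172.8 d
  layer 2 (sandy clay): t_2 = 6.79 × 0.07 / 0.01307 = 36.37 d
Total t = Σ t_i = 209.2 days.

209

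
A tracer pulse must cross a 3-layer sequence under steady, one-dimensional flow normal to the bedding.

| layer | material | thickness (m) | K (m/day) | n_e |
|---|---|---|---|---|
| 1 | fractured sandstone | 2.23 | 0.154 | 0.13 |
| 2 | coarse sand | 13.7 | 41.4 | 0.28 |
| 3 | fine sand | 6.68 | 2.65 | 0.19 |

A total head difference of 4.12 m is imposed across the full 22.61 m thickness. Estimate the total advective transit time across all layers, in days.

22.7

With flow normal to the layers, continuity requires the same specific discharge q through every layer.
Σ(b_i/K_i) = 2.23/0.154 + 13.7/41.4 + 6.68/2.65 = 17.33 d.
q = Δh / Σ(b_i/K_i) = 4.12 / 17.33 = 0.2377 m/day.
In each layer the seepage velocity is v_i = q/n_i, so the layer transit time is t_i = b_i·n_i / q:
  layer 1 (fractured sandstone): t_1 = 2.23 × 0.13 / 0.2377 = 1.220 d
  layer 2 (coarse sand): t_2 = 13.7 × 0.28 / 0.2377 = 16.14 d
  layer 3 (fine sand): t_3 = 6.68 × 0.19 / 0.2377 = 5.339 d
Total t = Σ t_i = 22.70 days.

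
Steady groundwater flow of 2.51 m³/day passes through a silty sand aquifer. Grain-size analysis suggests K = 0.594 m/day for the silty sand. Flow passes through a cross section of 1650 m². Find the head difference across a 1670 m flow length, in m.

From Q = K·A·i, i = Q / (K·A) = 2.51 / (0.5940 × 1650) = 0.002561.
Head loss Δh = i · L = 0.002561 × 1670 = 4.277 m.

4.28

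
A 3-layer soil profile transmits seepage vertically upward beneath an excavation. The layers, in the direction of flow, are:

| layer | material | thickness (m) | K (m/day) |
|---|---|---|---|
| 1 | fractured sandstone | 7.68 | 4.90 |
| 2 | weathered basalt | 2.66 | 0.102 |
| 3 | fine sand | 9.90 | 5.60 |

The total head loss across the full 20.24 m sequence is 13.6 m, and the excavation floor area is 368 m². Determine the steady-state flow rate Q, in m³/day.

170

Flow is perpendicular to layering, so the layers act in series and the equivalent K is the thickness-weighted harmonic mean.
Total thickness L = 7.68 + 2.66 + 9.90 = 20.24 m.
Σ(b_i/K_i) = 7.68/4.90 + 2.66/0.102 + 9.90/5.60 = 29.41 d.
K_eq = L / Σ(b_i/K_i) = 20.24 / 29.41 = 0.6881 m/day.
Q = K_eq · A · (Δh/L) = 0.6881 × 368 × (13.6/20.24) = 170.2 m³/day.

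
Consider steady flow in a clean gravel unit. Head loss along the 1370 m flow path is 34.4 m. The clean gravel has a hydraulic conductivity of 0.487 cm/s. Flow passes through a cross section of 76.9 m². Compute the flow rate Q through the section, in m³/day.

Convert K: 0.487 cm/s × 864 = 420.8 m/day.
Hydraulic gradient i = Δh / L = 34.4 / 1370 = 0.02511.
Darcy's law: Q = K · A · i = 420.8 × 76.90 × 0.02511 = 812.5 m³/day.

812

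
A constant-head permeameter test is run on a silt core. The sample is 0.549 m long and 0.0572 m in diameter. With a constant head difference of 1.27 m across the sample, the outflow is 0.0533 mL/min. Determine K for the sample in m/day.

0.0129

Cross-sectional area A = π·(d/2)² = π × (0.0572/2)² = 0.002570 m².
Convert discharge: 0.0533 mL/min = 8.883e-10 m³/s.
Darcy's law rearranged: K = Q·L / (A·Δh) = 8.883e-10 × 0.549 / (0.002570 × 1.27) = 1.494e-07 m/s = 0.01291 m/day.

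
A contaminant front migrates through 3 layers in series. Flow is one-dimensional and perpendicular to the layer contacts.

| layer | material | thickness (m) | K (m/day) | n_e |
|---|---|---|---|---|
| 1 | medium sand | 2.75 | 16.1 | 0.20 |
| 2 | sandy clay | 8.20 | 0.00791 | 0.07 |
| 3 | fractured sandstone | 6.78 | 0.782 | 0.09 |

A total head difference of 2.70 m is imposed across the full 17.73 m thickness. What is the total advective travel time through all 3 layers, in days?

672

With flow normal to the layers, continuity requires the same specific discharge q through every layer.
Σ(b_i/K_i) = 2.75/16.1 + 8.20/0.00791 + 6.78/0.782 = 1046 d.
q = Δh / Σ(b_i/K_i) = 2.70 / 1046 = 0.002582 m/day.
In each layer the seepage velocity is v_i = q/n_i, so the layer transit time is t_i = b_i·n_i / q:
  layer 1 (medium sand): t_1 = 2.75 × 0.20 / 0.002582 = 213.0 d
  layer 2 (sandy clay): t_2 = 8.20 × 0.07 / 0.002582 = 222.3 d
  layer 3 (fractured sandstone): t_3 = 6.78 × 0.09 / 0.002582 = 236.3 d
Total t = Σ t_i = 671.5 days.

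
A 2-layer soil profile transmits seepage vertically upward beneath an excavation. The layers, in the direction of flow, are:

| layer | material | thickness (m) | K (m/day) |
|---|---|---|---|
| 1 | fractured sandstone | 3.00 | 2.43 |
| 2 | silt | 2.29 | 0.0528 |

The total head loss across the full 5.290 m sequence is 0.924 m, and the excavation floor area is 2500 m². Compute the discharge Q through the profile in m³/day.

Flow is perpendicular to layering, so the layers act in series and the equivalent K is the thickness-weighted harmonic mean.
Total thickness L = 3.00 + 2.29 = 5.290 m.
Σ(b_i/K_i) = 3.00/2.43 + 2.29/0.0528 = 44.61 d.
K_eq = L / Σ(b_i/K_i) = 5.290 / 44.61 = 0.1186 m/day.
Q = K_eq · A · (Δh/L) = 0.1186 × 2500 × (0.924/5.290) = 51.79 m³/day.

51.8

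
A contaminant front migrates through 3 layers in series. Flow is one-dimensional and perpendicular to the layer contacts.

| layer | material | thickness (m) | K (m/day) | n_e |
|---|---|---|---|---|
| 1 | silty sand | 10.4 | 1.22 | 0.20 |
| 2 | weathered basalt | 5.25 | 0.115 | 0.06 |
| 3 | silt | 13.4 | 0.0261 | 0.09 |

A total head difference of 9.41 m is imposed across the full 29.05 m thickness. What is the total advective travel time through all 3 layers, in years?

0.595

With flow normal to the layers, continuity requires the same specific discharge q through every layer.
Σ(b_i/K_i) = 10.4/1.22 + 5.25/0.115 + 13.4/0.0261 = 567.6 d.
q = Δh / Σ(b_i/K_i) = 9.41 / 567.6 = 0.01658 m/day.
In each layer the seepage velocity is v_i = q/n_i, so the layer transit time is t_i = b_i·n_i / q:
  layer 1 (silty sand): t_1 = 10.4 × 0.20 / 0.01658 = 125.5 d
  layer 2 (weathered basalt): t_2 = 5.25 × 0.06 / 0.01658 = 19.00 d
  layer 3 (silt): t_3 = 13.4 × 0.09 / 0.01658 = 72.74 d
Total t = Σ t_i = 217.2 days = 0.5947 years.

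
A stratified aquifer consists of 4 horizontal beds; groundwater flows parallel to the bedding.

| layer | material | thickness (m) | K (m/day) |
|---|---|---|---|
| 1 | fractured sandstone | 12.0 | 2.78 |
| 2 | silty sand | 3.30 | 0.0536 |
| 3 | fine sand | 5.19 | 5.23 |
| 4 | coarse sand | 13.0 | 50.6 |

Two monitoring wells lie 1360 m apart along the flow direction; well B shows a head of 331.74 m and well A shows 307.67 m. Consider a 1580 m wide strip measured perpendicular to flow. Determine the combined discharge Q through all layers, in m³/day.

Flow is parallel to layering, so each bed carries its own Darcy discharge and the transmissivities add.
Σ(K_i·b_i) = 2.78×12.0 + 0.0536×3.30 + 5.23×5.19 + 50.6×13.0 = 718.5 m²/day.
Hydraulic gradient i = (331.74 − 307.67) / 1360 = 24.07 / 1360 = 0.01770.
Q = Σ(K_i·b_i) · W · i = 718.5 × 1580 × 0.01770 = 20091 m³/day.

20100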